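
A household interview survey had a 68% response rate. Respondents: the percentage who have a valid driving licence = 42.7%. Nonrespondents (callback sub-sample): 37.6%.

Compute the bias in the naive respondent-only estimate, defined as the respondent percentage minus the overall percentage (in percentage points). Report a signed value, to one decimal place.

+1.6 percentage points

Nonresponse fraction = 1 − 0.68 = 0.32.
Bias = (nonresponse fraction) × (respondent percentage − nonrespondent percentage)
     = 0.32 × (42.7 − 37.6) = 0.32 × 5.1 = 1.632.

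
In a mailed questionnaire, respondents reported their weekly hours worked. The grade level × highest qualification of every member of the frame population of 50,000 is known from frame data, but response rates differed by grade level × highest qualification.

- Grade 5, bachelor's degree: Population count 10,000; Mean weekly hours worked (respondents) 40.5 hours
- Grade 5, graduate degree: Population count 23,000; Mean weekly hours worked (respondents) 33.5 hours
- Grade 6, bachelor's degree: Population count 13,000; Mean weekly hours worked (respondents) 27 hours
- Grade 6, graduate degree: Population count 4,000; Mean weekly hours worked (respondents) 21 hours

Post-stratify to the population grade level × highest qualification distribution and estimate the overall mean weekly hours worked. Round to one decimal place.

32.2

Each cell contributes population-share × respondent value:
  Grade 5, bachelor's degree: (10,000/50,000) × 40.5 = 8.1
  Grade 5, graduate degree: (23,000/50,000) × 33.5 = 15.41
  Grade 6, bachelor's degree: (13,000/50,000) × 27 = 7.02
  Grade 6, graduate degree: (4,000/50,000) × 21 = 1.68
Post-stratified estimate = 32.21 → 32.2.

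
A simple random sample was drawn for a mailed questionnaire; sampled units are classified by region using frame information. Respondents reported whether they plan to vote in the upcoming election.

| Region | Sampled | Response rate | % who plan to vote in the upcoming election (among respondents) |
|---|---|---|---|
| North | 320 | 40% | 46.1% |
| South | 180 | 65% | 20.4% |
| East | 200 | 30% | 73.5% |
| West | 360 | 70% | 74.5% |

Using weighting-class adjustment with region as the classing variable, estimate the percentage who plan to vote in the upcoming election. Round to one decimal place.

56.6%

Weighting each respondent by the inverse class response rate inflates each class back to its sampled size, so the class weight is n_sampled:
  North: 320 × 46.1 = 14,752
  South: 180 × 20.4 = 3672
  East: 200 × 73.5 = 14,700
  West: 360 × 74.5 = 26,820
Adjusted estimate = 59,944 / 1,060 = 56.5509 → 56.6%.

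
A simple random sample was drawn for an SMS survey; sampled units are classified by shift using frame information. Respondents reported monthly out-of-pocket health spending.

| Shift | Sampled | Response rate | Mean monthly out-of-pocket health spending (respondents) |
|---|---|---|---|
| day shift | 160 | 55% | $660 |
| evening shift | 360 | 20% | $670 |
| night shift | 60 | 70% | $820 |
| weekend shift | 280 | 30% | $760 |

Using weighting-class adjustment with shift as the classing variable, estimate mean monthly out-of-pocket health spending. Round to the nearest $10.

$710

Each respondent's weight = sampled/responded in their class; summing within a class gives n_sampled, so:
  day shift: 160 × 660 = 105,600
  evening shift: 360 × 670 = 241,200
  night shift: 60 × 820 = 49,200
  weekend shift: 280 × 760 = 212,800
Adjusted estimate = 608,800 / 860 = 707.907 → $710.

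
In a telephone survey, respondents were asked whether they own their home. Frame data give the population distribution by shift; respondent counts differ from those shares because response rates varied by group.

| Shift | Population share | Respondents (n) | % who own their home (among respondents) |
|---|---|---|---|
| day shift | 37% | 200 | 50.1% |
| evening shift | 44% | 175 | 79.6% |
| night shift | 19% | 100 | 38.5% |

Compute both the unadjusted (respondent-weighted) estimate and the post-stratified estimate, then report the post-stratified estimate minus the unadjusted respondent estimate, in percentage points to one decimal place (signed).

+2.3 percentage points

Naive respondent-only estimate (weights = respondent counts):
  (200/475)×50.1 + (175/475)×79.6 + (100/475)×38.5 = 58.5263%
Post-stratifying to population shares instead:
  0.37×50.1 + 0.44×79.6 + 0.19×38.5 = 60.876%
Difference = 60.876 − 58.5263 = 2.3497 pp.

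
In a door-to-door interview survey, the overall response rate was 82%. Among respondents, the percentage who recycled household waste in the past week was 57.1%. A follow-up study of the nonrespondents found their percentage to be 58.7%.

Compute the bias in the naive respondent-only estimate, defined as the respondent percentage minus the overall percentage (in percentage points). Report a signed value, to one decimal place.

Nonresponse fraction = 1 − 0.82 = 0.18.
Bias = (nonresponse fraction) × (respondent percentage − nonrespondent percentage)
     = 0.18 × (57.1 − 58.7) = 0.18 × -1.6 = -0.288.

-0.3 percentage points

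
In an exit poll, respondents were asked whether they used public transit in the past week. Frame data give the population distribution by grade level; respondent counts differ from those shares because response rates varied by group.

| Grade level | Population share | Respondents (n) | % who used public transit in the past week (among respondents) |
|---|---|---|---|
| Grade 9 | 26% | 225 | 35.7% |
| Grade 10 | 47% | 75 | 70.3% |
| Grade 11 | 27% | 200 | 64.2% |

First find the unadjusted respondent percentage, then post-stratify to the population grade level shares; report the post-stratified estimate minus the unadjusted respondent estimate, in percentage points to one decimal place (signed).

Unadjusted (pooled respondent) estimate weights by respondent counts:
  (225/500)×35.7 + (75/500)×70.3 + (200/500)×64.2 = 52.29%
Reweighting by population grade level shares:
  0.26×35.7 + 0.47×70.3 + 0.27×64.2 = 59.657%
Difference = 59.657 − 52.29 = 7.367 pp.

+7.4 percentage points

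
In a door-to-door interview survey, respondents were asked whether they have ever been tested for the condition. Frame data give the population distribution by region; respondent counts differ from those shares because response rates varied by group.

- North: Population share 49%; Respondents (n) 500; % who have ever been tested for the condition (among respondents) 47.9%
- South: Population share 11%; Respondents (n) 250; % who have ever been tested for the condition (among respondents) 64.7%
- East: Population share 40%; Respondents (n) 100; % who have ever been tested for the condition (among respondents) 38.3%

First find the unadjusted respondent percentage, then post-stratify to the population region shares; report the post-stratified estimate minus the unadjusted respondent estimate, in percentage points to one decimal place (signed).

-5.8 percentage points

Unadjusted (pooled respondent) estimate weights by respondent counts:
  (500/850)×47.9 + (250/850)×64.7 + (100/850)×38.3 = 51.7118%
Post-stratifying to population shares instead:
  0.49×47.9 + 0.11×64.7 + 0.4×38.3 = 45.908%
Difference = 45.908 − 51.7118 = -5.8038 pp.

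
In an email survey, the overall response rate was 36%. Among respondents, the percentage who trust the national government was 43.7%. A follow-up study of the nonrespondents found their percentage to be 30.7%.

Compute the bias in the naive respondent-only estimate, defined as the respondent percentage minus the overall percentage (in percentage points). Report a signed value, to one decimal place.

Nonresponse fraction = 1 − 0.36 = 0.64.
Bias = (nonresponse fraction) × (respondent percentage − nonrespondent percentage)
     = 0.64 × (43.7 − 30.7) = 0.64 × 13 = 8.32.

+8.3 percentage points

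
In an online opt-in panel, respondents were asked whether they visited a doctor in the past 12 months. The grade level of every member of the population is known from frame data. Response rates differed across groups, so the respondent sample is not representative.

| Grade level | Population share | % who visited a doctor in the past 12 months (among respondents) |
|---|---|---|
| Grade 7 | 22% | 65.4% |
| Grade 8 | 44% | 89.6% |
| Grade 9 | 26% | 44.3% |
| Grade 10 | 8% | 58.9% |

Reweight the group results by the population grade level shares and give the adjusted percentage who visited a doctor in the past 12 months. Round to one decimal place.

70.0%

Post-stratification weights by population share, not respondent share:
  Grade 7: 0.22 × 65.4 = 14.388
  Grade 8: 0.44 × 89.6 = 39.424
  Grade 9: 0.26 × 44.3 = 11.518
  Grade 10: 0.08 × 58.9 = 4.712
Post-stratified estimate = 70.042 → 70.0%.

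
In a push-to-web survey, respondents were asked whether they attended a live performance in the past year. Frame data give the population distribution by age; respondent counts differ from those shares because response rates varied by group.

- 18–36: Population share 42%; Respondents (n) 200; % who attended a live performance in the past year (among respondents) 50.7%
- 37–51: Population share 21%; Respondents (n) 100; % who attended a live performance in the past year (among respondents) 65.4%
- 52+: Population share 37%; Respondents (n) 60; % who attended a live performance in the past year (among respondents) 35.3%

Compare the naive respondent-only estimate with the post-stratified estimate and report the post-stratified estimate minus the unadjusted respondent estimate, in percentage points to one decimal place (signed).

Unadjusted (pooled respondent) estimate weights by respondent counts:
  (200/360)×50.7 + (100/360)×65.4 + (60/360)×35.3 = 52.2167%
Reweighting by population age shares:
  0.42×50.7 + 0.21×65.4 + 0.37×35.3 = 48.089%
Difference = 48.089 − 52.2167 = -4.1277 pp.

-4.1 percentage points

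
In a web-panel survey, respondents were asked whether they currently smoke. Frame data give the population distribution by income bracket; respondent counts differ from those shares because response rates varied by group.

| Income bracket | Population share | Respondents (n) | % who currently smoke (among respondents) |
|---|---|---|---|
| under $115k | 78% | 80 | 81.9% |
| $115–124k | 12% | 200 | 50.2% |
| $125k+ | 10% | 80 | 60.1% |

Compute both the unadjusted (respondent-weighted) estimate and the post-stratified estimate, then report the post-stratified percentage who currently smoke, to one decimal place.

Unadjusted (pooled respondent) estimate weights by respondent counts:
  (80/360)×81.9 + (200/360)×50.2 + (80/360)×60.1 = 59.4444%
Post-stratifying to population shares instead:
  0.78×81.9 + 0.12×50.2 + 0.1×60.1 = 75.916%

75.9%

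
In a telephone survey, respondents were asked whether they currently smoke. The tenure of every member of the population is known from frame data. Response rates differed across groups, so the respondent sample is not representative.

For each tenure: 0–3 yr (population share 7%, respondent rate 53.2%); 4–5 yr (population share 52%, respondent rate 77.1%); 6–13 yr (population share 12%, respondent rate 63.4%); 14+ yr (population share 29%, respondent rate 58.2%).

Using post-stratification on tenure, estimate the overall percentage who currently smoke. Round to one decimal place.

68.3%

Reweight to the known tenure distribution:
  0–3 yr: 0.07 × 53.2 = 3.724
  4–5 yr: 0.52 × 77.1 = 40.092
  6–13 yr: 0.12 × 63.4 = 7.608
  14+ yr: 0.29 × 58.2 = 16.878
Post-stratified estimate = 68.302 → 68.3%.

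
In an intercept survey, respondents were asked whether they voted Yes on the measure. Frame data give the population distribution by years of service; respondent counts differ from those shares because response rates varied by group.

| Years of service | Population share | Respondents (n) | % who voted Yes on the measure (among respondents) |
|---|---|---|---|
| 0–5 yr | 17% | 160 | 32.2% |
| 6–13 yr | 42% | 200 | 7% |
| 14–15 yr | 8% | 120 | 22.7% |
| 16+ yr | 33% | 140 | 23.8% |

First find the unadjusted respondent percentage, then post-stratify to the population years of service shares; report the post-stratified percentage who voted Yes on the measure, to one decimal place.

Naive respondent-only estimate (weights = respondent counts):
  (160/620)×32.2 + (200/620)×7 + (120/620)×22.7 + (140/620)×23.8 = 20.3355%
Post-stratifying to population shares instead:
  0.17×32.2 + 0.42×7 + 0.08×22.7 + 0.33×23.8 = 18.084%

18.1%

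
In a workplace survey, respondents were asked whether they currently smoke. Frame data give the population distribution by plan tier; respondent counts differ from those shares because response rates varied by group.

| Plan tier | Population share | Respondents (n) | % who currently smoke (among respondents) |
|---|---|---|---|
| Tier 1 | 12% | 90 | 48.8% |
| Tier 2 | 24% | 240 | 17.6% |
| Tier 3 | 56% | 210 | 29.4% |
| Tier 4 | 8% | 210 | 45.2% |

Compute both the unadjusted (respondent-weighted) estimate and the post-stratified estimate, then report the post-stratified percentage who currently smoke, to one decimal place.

Naive respondent-only estimate (weights = respondent counts):
  (90/750)×48.8 + (240/750)×17.6 + (210/750)×29.4 + (210/750)×45.2 = 32.376%
Post-stratified estimate weights by population shares:
  0.12×48.8 + 0.24×17.6 + 0.56×29.4 + 0.08×45.2 = 30.16%

30.2%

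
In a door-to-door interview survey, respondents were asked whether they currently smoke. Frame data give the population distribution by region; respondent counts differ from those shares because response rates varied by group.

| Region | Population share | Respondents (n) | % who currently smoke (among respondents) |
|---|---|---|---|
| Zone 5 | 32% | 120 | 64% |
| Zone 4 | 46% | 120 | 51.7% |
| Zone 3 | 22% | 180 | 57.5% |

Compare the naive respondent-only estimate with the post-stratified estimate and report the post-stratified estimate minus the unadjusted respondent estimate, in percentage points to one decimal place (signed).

Unadjusted (pooled respondent) estimate weights by respondent counts:
  (120/420)×64 + (120/420)×51.7 + (180/420)×57.5 = 57.7%
Post-stratified estimate weights by population shares:
  0.32×64 + 0.46×51.7 + 0.22×57.5 = 56.912%
Difference = 56.912 − 57.7 = -0.788 pp.

-0.8 percentage points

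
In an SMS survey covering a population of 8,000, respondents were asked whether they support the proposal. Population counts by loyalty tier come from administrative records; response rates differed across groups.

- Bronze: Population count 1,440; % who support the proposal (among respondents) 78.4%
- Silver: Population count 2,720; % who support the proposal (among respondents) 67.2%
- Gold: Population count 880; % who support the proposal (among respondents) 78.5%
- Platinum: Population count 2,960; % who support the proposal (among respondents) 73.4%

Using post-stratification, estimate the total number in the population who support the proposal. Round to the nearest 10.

Apply each group's respondent rate to its population count:
  Bronze: 1,440 × 78.4% = 1128.96
  Silver: 2,720 × 67.2% = 1827.84
  Gold: 880 × 78.5% = 690.8
  Platinum: 2,960 × 73.4% = 2172.64
Estimated total = 5820.24 → 5,820.

5,820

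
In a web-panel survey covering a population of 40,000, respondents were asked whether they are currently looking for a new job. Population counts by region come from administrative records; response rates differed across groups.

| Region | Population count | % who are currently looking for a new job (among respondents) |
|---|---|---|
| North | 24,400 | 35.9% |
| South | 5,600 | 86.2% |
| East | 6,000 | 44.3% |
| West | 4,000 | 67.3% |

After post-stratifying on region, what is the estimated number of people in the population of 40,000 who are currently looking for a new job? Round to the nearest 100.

Estimated count per cell = population count × respondent percentage:
  North: 24,400 × 35.9% = 8759.6
  South: 5,600 × 86.2% = 4827.2
  East: 6,000 × 44.3% = 2658
  West: 4,000 × 67.3% = 2692
Estimated total = 18936.8 → 18,900.

18,900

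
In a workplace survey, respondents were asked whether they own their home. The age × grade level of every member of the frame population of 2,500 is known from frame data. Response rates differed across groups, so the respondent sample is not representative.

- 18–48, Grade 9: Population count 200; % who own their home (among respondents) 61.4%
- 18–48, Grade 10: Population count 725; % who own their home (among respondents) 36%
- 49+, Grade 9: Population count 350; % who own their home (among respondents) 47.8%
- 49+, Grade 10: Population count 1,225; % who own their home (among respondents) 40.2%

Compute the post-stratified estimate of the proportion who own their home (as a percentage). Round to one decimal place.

Reweight to the known age × grade level distribution:
  18–48, Grade 9: (200/2,500) × 61.4 = 4.912
  18–48, Grade 10: (725/2,500) × 36 = 10.44
  49+, Grade 9: (350/2,500) × 47.8 = 6.692
  49+, Grade 10: (1,225/2,500) × 40.2 = 19.698
Post-stratified estimate = 41.742 → 41.7%.

41.7%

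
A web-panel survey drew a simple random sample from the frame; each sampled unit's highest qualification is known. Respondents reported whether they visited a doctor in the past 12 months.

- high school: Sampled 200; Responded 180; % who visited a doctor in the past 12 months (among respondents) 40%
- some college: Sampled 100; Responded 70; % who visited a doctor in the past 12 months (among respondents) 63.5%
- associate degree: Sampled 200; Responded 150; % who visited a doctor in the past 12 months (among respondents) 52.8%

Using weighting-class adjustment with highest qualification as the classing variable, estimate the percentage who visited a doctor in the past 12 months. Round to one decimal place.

Response rates by class: high school 180/200 = 90%, some college 70/100 = 70%, associate degree 150/200 = 75%.
With weight = n_sampled/n_responded per class, the weighted class total is n_sampled:
  high school: 200 × 40 = 8000
  some college: 100 × 63.5 = 6350
  associate degree: 200 × 52.8 = 10,560
Adjusted estimate = 24,910 / 500 = 49.82 → 49.8%.

49.8%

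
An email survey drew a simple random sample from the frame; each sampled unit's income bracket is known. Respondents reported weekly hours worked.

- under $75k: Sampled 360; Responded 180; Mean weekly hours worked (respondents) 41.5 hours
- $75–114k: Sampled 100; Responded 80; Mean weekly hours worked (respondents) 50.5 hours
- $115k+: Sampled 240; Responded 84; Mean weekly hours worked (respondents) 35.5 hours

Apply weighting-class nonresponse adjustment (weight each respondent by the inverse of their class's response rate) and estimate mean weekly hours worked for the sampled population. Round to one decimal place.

40.7

Class response rates: under $75k 180/360 = 50%, $75–114k 80/100 = 80%, $115k+ 84/240 = 35%.
Weighting each respondent by the inverse class response rate inflates each class back to its sampled size, so the class weight is n_sampled:
  under $75k: 360 × 41.5 = 14,940
  $75–114k: 100 × 50.5 = 5050
  $115k+: 240 × 35.5 = 8520
Adjusted estimate = 28,510 / 700 = 40.7286 → 40.7.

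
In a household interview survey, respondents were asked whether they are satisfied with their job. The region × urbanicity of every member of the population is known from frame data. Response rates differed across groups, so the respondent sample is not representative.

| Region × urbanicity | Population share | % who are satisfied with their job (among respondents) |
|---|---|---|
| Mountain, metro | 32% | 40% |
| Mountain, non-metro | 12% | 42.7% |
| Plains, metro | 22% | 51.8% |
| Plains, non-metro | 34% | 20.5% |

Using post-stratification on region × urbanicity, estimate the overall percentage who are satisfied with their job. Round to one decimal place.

36.3%

Post-stratification weights by population share, not respondent share:
  Mountain, metro: 0.32 × 40 = 12.8
  Mountain, non-metro: 0.12 × 42.7 = 5.124
  Plains, metro: 0.22 × 51.8 = 11.396
  Plains, non-metro: 0.34 × 20.5 = 6.97
Post-stratified estimate = 36.29 → 36.3%.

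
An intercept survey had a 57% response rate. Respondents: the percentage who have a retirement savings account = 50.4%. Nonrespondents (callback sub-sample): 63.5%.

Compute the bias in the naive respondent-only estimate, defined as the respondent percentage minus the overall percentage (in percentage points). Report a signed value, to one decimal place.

-5.6 percentage points

Nonresponse fraction = 1 − 0.57 = 0.43.
Bias = (nonresponse fraction) × (respondent percentage − nonrespondent percentage)
     = 0.43 × (50.4 − 63.5) = 0.43 × -13.1 = -5.633.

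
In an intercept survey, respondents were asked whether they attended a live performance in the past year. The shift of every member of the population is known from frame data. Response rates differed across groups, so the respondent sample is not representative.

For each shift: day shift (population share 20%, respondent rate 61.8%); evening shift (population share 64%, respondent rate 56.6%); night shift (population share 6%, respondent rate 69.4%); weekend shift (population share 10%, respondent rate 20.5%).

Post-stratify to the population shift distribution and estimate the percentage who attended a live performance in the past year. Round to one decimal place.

Weight each group's respondent value by its population share:
  day shift: 0.2 × 61.8 = 12.36
  evening shift: 0.64 × 56.6 = 36.224
  night shift: 0.06 × 69.4 = 4.164
  weekend shift: 0.1 × 20.5 = 2.05
Post-stratified estimate = 54.798 → 54.8%.

54.8%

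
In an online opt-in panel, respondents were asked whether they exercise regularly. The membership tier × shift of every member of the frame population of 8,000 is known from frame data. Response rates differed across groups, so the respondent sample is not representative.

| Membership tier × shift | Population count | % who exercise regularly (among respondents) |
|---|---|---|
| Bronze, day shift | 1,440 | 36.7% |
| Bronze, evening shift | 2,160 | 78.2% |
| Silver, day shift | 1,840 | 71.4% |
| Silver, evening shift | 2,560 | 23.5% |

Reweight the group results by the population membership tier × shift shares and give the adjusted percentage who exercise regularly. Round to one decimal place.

51.7%

Reweight to the known membership tier × shift distribution:
  Bronze, day shift: (1,440/8,000) × 36.7 = 6.606
  Bronze, evening shift: (2,160/8,000) × 78.2 = 21.114
  Silver, day shift: (1,840/8,000) × 71.4 = 16.422
  Silver, evening shift: (2,560/8,000) × 23.5 = 7.52
Post-stratified estimate = 51.662 → 51.7%.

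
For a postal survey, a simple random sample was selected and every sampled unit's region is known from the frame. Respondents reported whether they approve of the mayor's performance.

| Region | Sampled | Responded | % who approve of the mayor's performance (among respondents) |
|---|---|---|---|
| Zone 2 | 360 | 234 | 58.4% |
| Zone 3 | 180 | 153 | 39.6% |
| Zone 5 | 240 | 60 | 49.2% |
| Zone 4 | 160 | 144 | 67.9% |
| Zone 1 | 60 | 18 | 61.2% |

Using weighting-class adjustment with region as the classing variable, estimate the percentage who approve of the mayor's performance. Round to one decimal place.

Class response rates: Zone 2 234/360 = 65%, Zone 3 153/180 = 85%, Zone 5 60/240 = 25%, Zone 4 144/160 = 90%, Zone 1 18/60 = 30%.
With weight = n_sampled/n_responded per class, the weighted class total is n_sampled:
  Zone 2: 360 × 58.4 = 21,024
  Zone 3: 180 × 39.6 = 7128
  Zone 5: 240 × 49.2 = 11,808
  Zone 4: 160 × 67.9 = 10,864
  Zone 1: 60 × 61.2 = 3672
Adjusted estimate = 54,496 / 1,000 = 54.496 → 54.5%.

54.5%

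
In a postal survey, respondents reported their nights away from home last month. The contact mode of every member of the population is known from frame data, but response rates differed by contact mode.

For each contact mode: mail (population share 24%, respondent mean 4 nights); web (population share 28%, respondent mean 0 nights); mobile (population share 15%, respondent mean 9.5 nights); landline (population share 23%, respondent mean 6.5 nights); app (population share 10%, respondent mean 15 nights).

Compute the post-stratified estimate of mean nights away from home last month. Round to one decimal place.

Weight each group's respondent value by its population share:
  mail: 0.24 × 4 = 0.96
  web: 0.28 × 0 = 0
  mobile: 0.15 × 9.5 = 1.425
  landline: 0.23 × 6.5 = 1.495
  app: 0.1 × 15 = 1.5
Post-stratified estimate = 5.38 → 5.4.

5.4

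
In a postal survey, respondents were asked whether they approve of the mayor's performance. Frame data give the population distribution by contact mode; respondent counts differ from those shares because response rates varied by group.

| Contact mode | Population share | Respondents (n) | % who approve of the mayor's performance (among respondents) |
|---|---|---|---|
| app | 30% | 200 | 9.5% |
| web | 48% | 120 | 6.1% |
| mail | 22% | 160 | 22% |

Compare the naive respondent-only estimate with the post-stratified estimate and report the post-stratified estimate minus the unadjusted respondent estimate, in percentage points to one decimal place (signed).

Without adjustment, the pooled respondent share is:
  (200/480)×9.5 + (120/480)×6.1 + (160/480)×22 = 12.8167%
Post-stratifying to population shares instead:
  0.3×9.5 + 0.48×6.1 + 0.22×22 = 10.618%
Difference = 10.618 − 12.8167 = -2.1987 pp.

-2.2 percentage points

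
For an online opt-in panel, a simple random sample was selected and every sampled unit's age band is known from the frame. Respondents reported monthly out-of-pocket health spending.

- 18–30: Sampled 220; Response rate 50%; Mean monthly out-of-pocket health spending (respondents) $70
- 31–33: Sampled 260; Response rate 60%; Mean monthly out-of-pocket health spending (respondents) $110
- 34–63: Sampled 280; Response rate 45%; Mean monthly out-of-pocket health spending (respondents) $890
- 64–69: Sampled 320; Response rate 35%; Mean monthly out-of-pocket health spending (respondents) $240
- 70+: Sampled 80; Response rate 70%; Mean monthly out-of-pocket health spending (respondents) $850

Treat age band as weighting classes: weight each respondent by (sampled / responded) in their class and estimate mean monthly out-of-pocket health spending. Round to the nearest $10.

$380

Weighting each respondent by the inverse class response rate inflates each class back to its sampled size, so the class weight is n_sampled:
  18–30: 220 × 70 = 15,400
  31–33: 260 × 110 = 28,600
  34–63: 280 × 890 = 249,200
  64–69: 320 × 240 = 76,800
  70+: 80 × 850 = 68,000
Adjusted estimate = 438,000 / 1,160 = 377.586 → $380.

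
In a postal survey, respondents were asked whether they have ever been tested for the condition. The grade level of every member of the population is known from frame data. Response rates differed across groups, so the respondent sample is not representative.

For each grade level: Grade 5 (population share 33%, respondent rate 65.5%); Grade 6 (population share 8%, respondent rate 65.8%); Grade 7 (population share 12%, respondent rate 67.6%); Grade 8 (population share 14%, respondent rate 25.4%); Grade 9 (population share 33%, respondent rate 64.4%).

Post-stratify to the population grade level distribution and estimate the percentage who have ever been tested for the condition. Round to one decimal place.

59.8%

Post-stratification weights by population share, not respondent share:
  Grade 5: 0.33 × 65.5 = 21.615
  Grade 6: 0.08 × 65.8 = 5.264
  Grade 7: 0.12 × 67.6 = 8.112
  Grade 8: 0.14 × 25.4 = 3.556
  Grade 9: 0.33 × 64.4 = 21.252
Post-stratified estimate = 59.799 → 59.8%.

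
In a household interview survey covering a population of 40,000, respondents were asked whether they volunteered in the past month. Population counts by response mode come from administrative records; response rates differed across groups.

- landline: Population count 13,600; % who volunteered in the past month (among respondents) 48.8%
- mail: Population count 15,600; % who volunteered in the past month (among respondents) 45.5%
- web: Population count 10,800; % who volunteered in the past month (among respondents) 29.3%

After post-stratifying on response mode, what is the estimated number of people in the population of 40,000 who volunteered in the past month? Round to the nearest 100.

16,900

Estimated count per cell = population count × respondent percentage:
  landline: 13,600 × 48.8% = 6636.8
  mail: 15,600 × 45.5% = 7098
  web: 10,800 × 29.3% = 3164.4
Estimated total = 16899.2 → 16,900.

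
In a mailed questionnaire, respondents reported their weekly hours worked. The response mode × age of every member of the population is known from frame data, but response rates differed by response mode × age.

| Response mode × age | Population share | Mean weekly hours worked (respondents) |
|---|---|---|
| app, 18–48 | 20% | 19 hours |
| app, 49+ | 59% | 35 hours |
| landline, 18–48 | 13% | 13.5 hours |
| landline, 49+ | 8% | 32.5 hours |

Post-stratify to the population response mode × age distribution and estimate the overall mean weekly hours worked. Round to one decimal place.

28.8

Each cell contributes population-share × respondent value:
  app, 18–48: 0.2 × 19 = 3.8
  app, 49+: 0.59 × 35 = 20.65
  landline, 18–48: 0.13 × 13.5 = 1.755
  landline, 49+: 0.08 × 32.5 = 2.6
Post-stratified estimate = 28.805 → 28.8.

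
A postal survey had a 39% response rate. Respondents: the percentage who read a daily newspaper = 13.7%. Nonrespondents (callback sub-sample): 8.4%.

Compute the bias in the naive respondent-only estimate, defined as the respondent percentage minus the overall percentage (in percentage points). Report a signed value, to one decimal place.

Nonresponse fraction = 1 − 0.39 = 0.61.
Bias = (nonresponse fraction) × (respondent percentage − nonrespondent percentage)
     = 0.61 × (13.7 − 8.4) = 0.61 × 5.3 = 3.233.

+3.2 percentage points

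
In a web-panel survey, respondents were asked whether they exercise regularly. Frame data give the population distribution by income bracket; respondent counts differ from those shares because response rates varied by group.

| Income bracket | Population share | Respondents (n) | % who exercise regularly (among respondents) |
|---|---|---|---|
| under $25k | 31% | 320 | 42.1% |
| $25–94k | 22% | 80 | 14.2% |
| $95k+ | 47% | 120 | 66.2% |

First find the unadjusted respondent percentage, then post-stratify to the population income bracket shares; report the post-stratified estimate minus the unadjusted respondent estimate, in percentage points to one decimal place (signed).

+3.9 percentage points

Naive respondent-only estimate (weights = respondent counts):
  (320/520)×42.1 + (80/520)×14.2 + (120/520)×66.2 = 43.3692%
Post-stratified estimate weights by population shares:
  0.31×42.1 + 0.22×14.2 + 0.47×66.2 = 47.289%
Difference = 47.289 − 43.3692 = 3.9198 pp.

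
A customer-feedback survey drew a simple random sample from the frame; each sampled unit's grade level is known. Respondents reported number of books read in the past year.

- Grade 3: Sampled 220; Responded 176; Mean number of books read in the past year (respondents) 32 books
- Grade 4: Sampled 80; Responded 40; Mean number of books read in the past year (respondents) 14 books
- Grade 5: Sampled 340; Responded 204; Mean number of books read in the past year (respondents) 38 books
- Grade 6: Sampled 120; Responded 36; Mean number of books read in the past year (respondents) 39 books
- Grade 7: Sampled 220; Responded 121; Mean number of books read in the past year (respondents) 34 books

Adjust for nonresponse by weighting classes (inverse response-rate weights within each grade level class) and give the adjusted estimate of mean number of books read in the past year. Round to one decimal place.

33.9

Class response rates: Grade 3 176/220 = 80%, Grade 4 40/80 = 50%, Grade 5 204/340 = 60%, Grade 6 36/120 = 30%, Grade 7 121/220 = 55%.
Inverse-response-rate weighting restores each class to its sampled count, so class totals weight by n_sampled:
  Grade 3: 220 × 32 = 7040
  Grade 4: 80 × 14 = 1120
  Grade 5: 340 × 38 = 12,920
  Grade 6: 120 × 39 = 4680
  Grade 7: 220 × 34 = 7480
Adjusted estimate = 33,240 / 980 = 33.9184 → 33.9.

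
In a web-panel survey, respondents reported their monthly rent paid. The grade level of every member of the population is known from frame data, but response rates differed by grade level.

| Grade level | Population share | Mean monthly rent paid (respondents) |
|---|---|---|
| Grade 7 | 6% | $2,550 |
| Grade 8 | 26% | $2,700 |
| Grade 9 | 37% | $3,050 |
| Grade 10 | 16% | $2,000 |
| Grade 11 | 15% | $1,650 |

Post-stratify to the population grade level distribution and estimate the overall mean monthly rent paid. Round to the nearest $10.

$2,550

Post-stratification weights by population share, not respondent share:
  Grade 7: 0.06 × 2550 = 153
  Grade 8: 0.26 × 2700 = 702
  Grade 9: 0.37 × 3050 = 1128.5
  Grade 10: 0.16 × 2000 = 320
  Grade 11: 0.15 × 1650 = 247.5
Post-stratified estimate = 2551 → $2,550.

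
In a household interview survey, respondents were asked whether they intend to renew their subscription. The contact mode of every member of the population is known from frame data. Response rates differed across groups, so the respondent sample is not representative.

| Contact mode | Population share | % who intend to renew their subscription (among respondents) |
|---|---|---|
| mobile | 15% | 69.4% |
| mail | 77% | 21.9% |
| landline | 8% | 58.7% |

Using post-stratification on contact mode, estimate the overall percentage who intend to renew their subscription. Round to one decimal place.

Each cell contributes population-share × respondent value:
  mobile: 0.15 × 69.4 = 10.41
  mail: 0.77 × 21.9 = 16.863
  landline: 0.08 × 58.7 = 4.696
Post-stratified estimate = 31.969 → 32.0%.

32.0%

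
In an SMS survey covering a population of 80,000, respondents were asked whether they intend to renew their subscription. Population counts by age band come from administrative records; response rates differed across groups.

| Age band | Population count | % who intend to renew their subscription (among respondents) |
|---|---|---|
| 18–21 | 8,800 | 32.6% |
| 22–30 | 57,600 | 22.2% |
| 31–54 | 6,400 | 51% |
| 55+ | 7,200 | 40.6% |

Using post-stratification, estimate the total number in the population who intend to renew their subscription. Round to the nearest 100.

Each cell contributes its population count × the respondent rate:
  18–21: 8,800 × 32.6% = 2868.8
  22–30: 57,600 × 22.2% = 12787.2
  31–54: 6,400 × 51% = 3264
  55+: 7,200 × 40.6% = 2923.2
Estimated total = 21843.2 → 21,800.

21,800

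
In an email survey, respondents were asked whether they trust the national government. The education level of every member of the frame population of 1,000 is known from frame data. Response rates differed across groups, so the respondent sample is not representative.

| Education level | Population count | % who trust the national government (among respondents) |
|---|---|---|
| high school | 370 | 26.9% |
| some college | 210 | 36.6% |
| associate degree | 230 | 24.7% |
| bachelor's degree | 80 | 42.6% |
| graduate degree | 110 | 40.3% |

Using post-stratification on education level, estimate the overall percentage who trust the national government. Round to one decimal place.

31.2%

Post-stratification weights by population share, not respondent share:
  high school: (370/1,000) × 26.9 = 9.953
  some college: (210/1,000) × 36.6 = 7.686
  associate degree: (230/1,000) × 24.7 = 5.681
  bachelor's degree: (80/1,000) × 42.6 = 3.408
  graduate degree: (110/1,000) × 40.3 = 4.433
Post-stratified estimate = 31.161 → 31.2%.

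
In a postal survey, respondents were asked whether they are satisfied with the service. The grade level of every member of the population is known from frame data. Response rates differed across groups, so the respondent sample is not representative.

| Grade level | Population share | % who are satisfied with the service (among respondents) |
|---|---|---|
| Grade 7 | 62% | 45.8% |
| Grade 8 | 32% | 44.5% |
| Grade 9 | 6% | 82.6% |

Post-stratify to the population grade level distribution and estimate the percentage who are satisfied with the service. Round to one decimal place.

47.6%

Weight each group's respondent value by its population share:
  Grade 7: 0.62 × 45.8 = 28.396
  Grade 8: 0.32 × 44.5 = 14.24
  Grade 9: 0.06 × 82.6 = 4.956
Post-stratified estimate = 47.592 → 47.6%.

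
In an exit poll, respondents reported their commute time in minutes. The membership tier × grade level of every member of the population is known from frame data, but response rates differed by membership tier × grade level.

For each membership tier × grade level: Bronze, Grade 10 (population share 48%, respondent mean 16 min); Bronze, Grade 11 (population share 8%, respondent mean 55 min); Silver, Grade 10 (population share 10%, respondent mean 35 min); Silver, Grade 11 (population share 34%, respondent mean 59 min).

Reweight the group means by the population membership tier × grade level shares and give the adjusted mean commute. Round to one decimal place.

35.6

Post-stratification weights by population share, not respondent share:
  Bronze, Grade 10: 0.48 × 16 = 7.68
  Bronze, Grade 11: 0.08 × 55 = 4.4
  Silver, Grade 10: 0.1 × 35 = 3.5
  Silver, Grade 11: 0.34 × 59 = 20.06
Post-stratified estimate = 35.64 → 35.6.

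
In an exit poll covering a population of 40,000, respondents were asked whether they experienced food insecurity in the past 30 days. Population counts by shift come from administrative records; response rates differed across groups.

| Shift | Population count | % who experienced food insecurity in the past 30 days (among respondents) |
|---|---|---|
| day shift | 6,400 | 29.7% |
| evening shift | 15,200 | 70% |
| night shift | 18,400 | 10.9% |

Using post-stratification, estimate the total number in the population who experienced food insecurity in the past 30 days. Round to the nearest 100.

Estimated count per cell = population count × respondent percentage:
  day shift: 6,400 × 29.7% = 1900.8
  evening shift: 15,200 × 70% = 10,640
  night shift: 18,400 × 10.9% = 2005.6
Estimated total = 14546.4 → 14,500.

14,500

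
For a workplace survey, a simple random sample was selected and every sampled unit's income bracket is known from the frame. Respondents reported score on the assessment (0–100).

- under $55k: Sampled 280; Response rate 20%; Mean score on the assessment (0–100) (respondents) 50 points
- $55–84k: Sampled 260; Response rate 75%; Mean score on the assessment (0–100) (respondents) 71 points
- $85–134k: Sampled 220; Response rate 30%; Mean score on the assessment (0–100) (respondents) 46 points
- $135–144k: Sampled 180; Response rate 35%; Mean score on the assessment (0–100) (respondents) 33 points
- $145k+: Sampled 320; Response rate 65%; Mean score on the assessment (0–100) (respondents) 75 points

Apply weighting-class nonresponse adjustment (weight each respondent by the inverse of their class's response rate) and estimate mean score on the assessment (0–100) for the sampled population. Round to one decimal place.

57.6

With weight = n_sampled/n_responded per class, the weighted class total is n_sampled:
  under $55k: 280 × 50 = 14,000
  $55–84k: 260 × 71 = 18,460
  $85–134k: 220 × 46 = 10,120
  $135–144k: 180 × 33 = 5940
  $145k+: 320 × 75 = 24,000
Adjusted estimate = 72,520 / 1,260 = 57.5556 → 57.6.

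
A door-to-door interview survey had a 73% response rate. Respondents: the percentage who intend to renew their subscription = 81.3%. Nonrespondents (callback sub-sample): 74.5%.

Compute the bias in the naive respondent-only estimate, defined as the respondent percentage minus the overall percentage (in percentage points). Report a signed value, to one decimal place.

+1.8 percentage points

Nonresponse fraction = 1 − 0.73 = 0.27.
Bias = (nonresponse fraction) × (respondent percentage − nonrespondent percentage)
     = 0.27 × (81.3 − 74.5) = 0.27 × 6.8 = 1.836.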